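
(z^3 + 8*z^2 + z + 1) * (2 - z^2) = -z^5 - 8*z^4 + z^3 + 15*z^2 + 2*z + 2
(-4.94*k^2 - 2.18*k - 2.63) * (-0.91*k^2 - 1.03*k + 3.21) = 4.4954*k^4 + 7.072*k^3 - 11.2187*k^2 - 4.2889*k - 8.4423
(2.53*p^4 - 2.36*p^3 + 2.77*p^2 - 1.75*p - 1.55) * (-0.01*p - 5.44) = -0.0253*p^5 - 13.7396*p^4 + 12.8107*p^3 - 15.0513*p^2 + 9.5355*p + 8.432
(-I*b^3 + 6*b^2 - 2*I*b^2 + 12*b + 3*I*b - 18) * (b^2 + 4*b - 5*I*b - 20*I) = -I*b^5 + b^4 - 6*I*b^4 + 6*b^3 - 35*I*b^3 + 5*b^2 - 168*I*b^2 - 12*b - 150*I*b + 360*I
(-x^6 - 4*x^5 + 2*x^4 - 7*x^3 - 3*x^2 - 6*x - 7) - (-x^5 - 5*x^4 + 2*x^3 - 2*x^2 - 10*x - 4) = -x^6 - 3*x^5 + 7*x^4 - 9*x^3 - x^2 + 4*x - 3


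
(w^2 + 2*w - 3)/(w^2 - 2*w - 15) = (w - 1)/(w - 5)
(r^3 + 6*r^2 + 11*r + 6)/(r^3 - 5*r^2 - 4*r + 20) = (r^2 + 4*r + 3)/(r^2 - 7*r + 10)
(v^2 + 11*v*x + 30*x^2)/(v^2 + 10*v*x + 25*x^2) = (v + 6*x)/(v + 5*x)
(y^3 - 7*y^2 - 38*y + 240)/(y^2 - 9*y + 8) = (y^2 + y - 30)/(y - 1)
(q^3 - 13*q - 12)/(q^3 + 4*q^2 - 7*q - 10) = (q^2 - q - 12)/(q^2 + 3*q - 10)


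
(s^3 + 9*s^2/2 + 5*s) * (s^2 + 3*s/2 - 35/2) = s^5 + 6*s^4 - 23*s^3/4 - 285*s^2/4 - 175*s/2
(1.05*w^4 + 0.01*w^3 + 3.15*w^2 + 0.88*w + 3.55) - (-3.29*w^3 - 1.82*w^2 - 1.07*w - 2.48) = 1.05*w^4 + 3.3*w^3 + 4.97*w^2 + 1.95*w + 6.03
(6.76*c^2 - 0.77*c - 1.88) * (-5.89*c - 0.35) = -39.8164*c^3 + 2.1693*c^2 + 11.3427*c + 0.658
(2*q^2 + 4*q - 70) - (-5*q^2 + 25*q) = 7*q^2 - 21*q - 70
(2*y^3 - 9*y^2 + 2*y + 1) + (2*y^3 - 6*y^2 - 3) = 4*y^3 - 15*y^2 + 2*y - 2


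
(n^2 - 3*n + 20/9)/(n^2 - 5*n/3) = (n - 4/3)/n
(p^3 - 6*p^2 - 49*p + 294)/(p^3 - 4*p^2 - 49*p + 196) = (p - 6)/(p - 4)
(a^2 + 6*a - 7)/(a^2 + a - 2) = (a + 7)/(a + 2)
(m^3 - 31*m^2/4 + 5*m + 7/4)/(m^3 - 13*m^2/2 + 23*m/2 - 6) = (4*m^2 - 27*m - 7)/(2*(2*m^2 - 11*m + 12))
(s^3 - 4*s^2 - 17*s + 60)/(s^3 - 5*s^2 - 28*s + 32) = (s^2 - 8*s + 15)/(s^2 - 9*s + 8)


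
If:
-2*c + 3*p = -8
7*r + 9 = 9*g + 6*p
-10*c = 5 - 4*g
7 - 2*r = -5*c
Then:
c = 17/4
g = 95/8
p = 1/6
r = 113/8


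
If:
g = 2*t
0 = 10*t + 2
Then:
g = -2/5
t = -1/5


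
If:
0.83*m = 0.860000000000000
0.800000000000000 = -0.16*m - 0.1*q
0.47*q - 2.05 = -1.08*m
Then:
No Solution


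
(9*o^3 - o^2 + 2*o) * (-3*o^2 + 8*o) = -27*o^5 + 75*o^4 - 14*o^3 + 16*o^2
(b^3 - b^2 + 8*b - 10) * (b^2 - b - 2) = b^5 - 2*b^4 + 7*b^3 - 16*b^2 - 6*b + 20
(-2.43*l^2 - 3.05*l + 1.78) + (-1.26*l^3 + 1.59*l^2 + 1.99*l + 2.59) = -1.26*l^3 - 0.84*l^2 - 1.06*l + 4.37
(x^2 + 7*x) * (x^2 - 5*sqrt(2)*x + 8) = x^4 - 5*sqrt(2)*x^3 + 7*x^3 - 35*sqrt(2)*x^2 + 8*x^2 + 56*x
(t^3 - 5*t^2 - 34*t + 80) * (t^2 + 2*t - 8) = t^5 - 3*t^4 - 52*t^3 + 52*t^2 + 432*t - 640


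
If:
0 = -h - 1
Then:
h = -1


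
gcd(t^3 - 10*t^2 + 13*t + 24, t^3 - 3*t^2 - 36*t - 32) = t^2 - 7*t - 8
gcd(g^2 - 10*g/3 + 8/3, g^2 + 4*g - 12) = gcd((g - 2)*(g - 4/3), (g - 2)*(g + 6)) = g - 2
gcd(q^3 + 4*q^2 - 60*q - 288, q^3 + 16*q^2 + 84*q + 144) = q^2 + 12*q + 36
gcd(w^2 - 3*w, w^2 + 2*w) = w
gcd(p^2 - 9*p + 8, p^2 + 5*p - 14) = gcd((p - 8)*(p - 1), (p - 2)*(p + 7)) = 1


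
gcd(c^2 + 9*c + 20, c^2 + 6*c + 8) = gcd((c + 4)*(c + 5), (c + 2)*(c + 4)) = c + 4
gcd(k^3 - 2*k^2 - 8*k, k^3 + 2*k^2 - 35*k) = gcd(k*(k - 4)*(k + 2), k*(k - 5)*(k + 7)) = k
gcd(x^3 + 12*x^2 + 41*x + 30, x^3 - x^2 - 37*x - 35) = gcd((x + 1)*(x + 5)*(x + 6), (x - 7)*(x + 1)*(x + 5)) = x^2 + 6*x + 5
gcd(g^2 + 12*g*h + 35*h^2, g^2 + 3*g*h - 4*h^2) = 1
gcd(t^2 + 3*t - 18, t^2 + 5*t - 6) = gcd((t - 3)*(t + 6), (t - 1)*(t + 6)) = t + 6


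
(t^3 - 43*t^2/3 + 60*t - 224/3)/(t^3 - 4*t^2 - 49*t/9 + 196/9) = 3*(t - 8)/(3*t + 7)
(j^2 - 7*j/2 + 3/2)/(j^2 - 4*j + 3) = (j - 1/2)/(j - 1)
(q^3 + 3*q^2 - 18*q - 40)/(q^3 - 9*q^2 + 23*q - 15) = (q^3 + 3*q^2 - 18*q - 40)/(q^3 - 9*q^2 + 23*q - 15)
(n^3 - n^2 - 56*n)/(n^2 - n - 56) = n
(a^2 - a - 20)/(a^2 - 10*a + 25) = (a + 4)/(a - 5)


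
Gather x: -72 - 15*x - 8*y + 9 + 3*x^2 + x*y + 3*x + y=3*x^2 + x*(y - 12) - 7*y - 63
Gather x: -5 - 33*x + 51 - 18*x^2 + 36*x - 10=-18*x^2 + 3*x + 36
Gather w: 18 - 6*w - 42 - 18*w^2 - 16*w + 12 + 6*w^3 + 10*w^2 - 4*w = 6*w^3 - 8*w^2 - 26*w - 12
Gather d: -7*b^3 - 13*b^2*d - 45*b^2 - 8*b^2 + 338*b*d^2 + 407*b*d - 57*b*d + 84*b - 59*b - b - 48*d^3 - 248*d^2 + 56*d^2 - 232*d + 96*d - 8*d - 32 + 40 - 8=-7*b^3 - 53*b^2 + 24*b - 48*d^3 + d^2*(338*b - 192) + d*(-13*b^2 + 350*b - 144)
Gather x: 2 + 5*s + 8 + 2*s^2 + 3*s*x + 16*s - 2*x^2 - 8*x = 2*s^2 + 21*s - 2*x^2 + x*(3*s - 8) + 10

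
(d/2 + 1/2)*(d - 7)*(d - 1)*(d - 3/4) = d^4/2 - 31*d^3/8 + 17*d^2/8 + 31*d/8 - 21/8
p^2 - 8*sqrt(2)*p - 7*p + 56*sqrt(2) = (p - 7)*(p - 8*sqrt(2))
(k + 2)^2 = k^2 + 4*k + 4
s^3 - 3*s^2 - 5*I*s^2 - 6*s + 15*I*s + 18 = (s - 3)*(s - 3*I)*(s - 2*I)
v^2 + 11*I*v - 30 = (v + 5*I)*(v + 6*I)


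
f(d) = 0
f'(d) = 0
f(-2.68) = 0.00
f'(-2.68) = 0.00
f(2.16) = 0.00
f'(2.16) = 0.00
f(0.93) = 0.00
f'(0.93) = 0.00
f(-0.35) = 0.00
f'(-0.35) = 0.00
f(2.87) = 0.00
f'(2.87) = 0.00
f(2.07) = 0.00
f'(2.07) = 0.00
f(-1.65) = 0.00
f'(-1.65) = 0.00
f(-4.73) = 0.00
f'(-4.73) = 0.00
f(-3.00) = 0.00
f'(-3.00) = 0.00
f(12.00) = 0.00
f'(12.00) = 0.00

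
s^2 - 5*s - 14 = (s - 7)*(s + 2)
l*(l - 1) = l^2 - l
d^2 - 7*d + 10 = (d - 5)*(d - 2)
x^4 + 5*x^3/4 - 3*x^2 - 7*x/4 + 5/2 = (x - 1)^2*(x + 5/4)*(x + 2)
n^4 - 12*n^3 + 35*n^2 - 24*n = n*(n - 8)*(n - 3)*(n - 1)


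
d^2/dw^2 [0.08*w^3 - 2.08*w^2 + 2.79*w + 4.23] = 0.48*w - 4.16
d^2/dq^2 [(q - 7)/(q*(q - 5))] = 2*(q^3 - 21*q^2 + 105*q - 175)/(q^3*(q^3 - 15*q^2 + 75*q - 125))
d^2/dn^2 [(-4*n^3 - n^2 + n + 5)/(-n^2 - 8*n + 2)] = 6*(85*n^3 - 67*n^2 - 26*n - 114)/(n^6 + 24*n^5 + 186*n^4 + 416*n^3 - 372*n^2 + 96*n - 8)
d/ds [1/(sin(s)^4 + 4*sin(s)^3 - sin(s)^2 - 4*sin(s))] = 2*(-2*sin(s)^3 - 6*sin(s)^2 + sin(s) + 2)/((sin(s) + 4)^2*sin(s)^2*cos(s)^3)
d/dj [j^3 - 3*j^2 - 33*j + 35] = 3*j^2 - 6*j - 33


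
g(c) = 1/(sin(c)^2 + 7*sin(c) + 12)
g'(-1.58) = 0.00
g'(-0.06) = -0.05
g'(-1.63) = 0.01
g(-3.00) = 0.09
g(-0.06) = 0.09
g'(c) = (-2*sin(c)*cos(c) - 7*cos(c))/(sin(c)^2 + 7*sin(c) + 12)^2 = -(2*sin(c) + 7)*cos(c)/(sin(c)^2 + 7*sin(c) + 12)^2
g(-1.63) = 0.17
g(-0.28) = 0.10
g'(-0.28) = -0.06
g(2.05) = 0.05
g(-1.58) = 0.17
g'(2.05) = 0.01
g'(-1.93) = 0.05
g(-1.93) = 0.16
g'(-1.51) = -0.01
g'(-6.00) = -0.04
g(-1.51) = 0.17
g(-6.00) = 0.07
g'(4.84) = -0.02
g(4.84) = 0.17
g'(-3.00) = 0.05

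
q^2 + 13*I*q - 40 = (q + 5*I)*(q + 8*I)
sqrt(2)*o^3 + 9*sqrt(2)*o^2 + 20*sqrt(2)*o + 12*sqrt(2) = (o + 2)*(o + 6)*(sqrt(2)*o + sqrt(2))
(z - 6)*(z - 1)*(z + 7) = z^3 - 43*z + 42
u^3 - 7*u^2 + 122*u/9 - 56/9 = (u - 4)*(u - 7/3)*(u - 2/3)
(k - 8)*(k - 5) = k^2 - 13*k + 40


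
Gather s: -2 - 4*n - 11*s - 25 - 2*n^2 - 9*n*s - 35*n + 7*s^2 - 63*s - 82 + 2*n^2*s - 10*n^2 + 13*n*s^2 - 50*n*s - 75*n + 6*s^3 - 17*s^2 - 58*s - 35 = -12*n^2 - 114*n + 6*s^3 + s^2*(13*n - 10) + s*(2*n^2 - 59*n - 132) - 144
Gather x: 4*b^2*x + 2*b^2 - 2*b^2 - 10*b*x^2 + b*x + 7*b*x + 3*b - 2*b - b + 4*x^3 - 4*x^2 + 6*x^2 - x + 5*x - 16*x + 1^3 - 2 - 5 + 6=4*x^3 + x^2*(2 - 10*b) + x*(4*b^2 + 8*b - 12)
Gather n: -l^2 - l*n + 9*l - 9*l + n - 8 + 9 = -l^2 + n*(1 - l) + 1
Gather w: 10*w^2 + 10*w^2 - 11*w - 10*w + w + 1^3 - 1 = 20*w^2 - 20*w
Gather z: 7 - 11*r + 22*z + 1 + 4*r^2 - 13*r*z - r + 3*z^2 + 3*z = 4*r^2 - 12*r + 3*z^2 + z*(25 - 13*r) + 8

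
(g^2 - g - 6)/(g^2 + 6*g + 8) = (g - 3)/(g + 4)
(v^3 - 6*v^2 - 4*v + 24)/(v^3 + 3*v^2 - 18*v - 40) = (v^2 - 8*v + 12)/(v^2 + v - 20)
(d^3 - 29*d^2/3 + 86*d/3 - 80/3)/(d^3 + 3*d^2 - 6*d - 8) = (3*d^2 - 23*d + 40)/(3*(d^2 + 5*d + 4))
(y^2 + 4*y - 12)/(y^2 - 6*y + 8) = (y + 6)/(y - 4)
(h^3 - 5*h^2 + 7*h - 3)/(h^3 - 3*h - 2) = (-h^3 + 5*h^2 - 7*h + 3)/(-h^3 + 3*h + 2)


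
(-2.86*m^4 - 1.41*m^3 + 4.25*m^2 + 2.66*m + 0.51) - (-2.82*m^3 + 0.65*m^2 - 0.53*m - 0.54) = -2.86*m^4 + 1.41*m^3 + 3.6*m^2 + 3.19*m + 1.05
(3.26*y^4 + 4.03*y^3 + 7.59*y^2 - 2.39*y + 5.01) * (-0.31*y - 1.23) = -1.0106*y^5 - 5.2591*y^4 - 7.3098*y^3 - 8.5948*y^2 + 1.3866*y - 6.1623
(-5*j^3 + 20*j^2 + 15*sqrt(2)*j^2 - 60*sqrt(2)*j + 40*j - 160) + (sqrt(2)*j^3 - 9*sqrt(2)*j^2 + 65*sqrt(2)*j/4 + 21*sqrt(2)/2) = -5*j^3 + sqrt(2)*j^3 + 6*sqrt(2)*j^2 + 20*j^2 - 175*sqrt(2)*j/4 + 40*j - 160 + 21*sqrt(2)/2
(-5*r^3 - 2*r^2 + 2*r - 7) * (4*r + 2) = -20*r^4 - 18*r^3 + 4*r^2 - 24*r - 14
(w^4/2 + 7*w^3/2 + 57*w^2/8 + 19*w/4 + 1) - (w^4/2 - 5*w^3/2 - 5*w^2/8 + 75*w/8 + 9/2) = 6*w^3 + 31*w^2/4 - 37*w/8 - 7/2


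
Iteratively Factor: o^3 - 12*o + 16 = (o - 2)*(o^2 + 2*o - 8) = (o - 2)^2*(o + 4)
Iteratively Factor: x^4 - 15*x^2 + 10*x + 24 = (x + 1)*(x^3 - x^2 - 14*x + 24) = (x - 3)*(x + 1)*(x^2 + 2*x - 8) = (x - 3)*(x + 1)*(x + 4)*(x - 2)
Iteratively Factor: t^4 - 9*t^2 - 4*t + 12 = (t + 2)*(t^3 - 2*t^2 - 5*t + 6) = (t - 3)*(t + 2)*(t^2 + t - 2) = (t - 3)*(t + 2)^2*(t - 1)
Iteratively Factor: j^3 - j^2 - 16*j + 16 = (j - 1)*(j^2 - 16) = (j - 4)*(j - 1)*(j + 4)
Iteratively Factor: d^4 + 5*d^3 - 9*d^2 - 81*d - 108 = (d + 3)*(d^3 + 2*d^2 - 15*d - 36) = (d + 3)^2*(d^2 - d - 12) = (d + 3)^3*(d - 4)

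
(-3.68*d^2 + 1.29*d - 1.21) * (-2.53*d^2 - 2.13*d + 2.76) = 9.3104*d^4 + 4.5747*d^3 - 9.8432*d^2 + 6.1377*d - 3.3396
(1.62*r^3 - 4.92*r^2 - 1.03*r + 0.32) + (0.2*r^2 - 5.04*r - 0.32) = 1.62*r^3 - 4.72*r^2 - 6.07*r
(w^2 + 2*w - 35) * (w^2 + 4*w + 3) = w^4 + 6*w^3 - 24*w^2 - 134*w - 105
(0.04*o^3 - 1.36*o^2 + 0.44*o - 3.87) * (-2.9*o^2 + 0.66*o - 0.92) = -0.116*o^5 + 3.9704*o^4 - 2.2104*o^3 + 12.7646*o^2 - 2.959*o + 3.5604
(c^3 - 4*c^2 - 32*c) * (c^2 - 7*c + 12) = c^5 - 11*c^4 + 8*c^3 + 176*c^2 - 384*c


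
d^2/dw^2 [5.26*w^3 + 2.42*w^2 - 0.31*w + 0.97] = 31.56*w + 4.84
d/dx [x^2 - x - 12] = 2*x - 1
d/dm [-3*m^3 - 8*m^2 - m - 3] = -9*m^2 - 16*m - 1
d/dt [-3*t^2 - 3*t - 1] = -6*t - 3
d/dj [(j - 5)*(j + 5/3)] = 2*j - 10/3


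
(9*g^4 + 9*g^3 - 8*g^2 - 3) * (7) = 63*g^4 + 63*g^3 - 56*g^2 - 21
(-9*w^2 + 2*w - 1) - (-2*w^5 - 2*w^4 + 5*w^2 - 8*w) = 2*w^5 + 2*w^4 - 14*w^2 + 10*w - 1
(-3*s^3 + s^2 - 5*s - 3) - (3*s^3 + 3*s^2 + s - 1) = -6*s^3 - 2*s^2 - 6*s - 2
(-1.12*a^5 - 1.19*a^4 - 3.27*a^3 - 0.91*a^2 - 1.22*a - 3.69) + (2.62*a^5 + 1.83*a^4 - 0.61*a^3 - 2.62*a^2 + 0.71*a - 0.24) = 1.5*a^5 + 0.64*a^4 - 3.88*a^3 - 3.53*a^2 - 0.51*a - 3.93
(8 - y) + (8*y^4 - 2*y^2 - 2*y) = 8*y^4 - 2*y^2 - 3*y + 8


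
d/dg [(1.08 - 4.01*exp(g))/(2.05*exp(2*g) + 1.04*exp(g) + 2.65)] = (8.2205*exp(2*g) - 4.428*exp(g) - 11.7497)*exp(g)/(4.2025*exp(4*g) + 4.264*exp(3*g) + 11.9466*exp(2*g) + 5.512*exp(g) + 7.0225)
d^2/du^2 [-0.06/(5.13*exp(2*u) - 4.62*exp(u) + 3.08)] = ((1.2312*exp(u) - 0.2772)*(5.13*exp(2*u) - 4.62*exp(u) + 3.08) - 0.06*(10.26*exp(u) - 4.62)*(20.52*exp(u) - 9.24)*exp(u))*exp(u)/(5.13*exp(2*u) - 4.62*exp(u) + 3.08)^3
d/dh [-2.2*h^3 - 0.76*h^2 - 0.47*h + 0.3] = -6.6*h^2 - 1.52*h - 0.47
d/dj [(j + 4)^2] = 2*j + 8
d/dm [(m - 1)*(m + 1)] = 2*m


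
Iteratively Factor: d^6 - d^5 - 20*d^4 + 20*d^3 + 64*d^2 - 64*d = (d + 4)*(d^5 - 5*d^4 + 20*d^2 - 16*d) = (d - 1)*(d + 4)*(d^4 - 4*d^3 - 4*d^2 + 16*d) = (d - 1)*(d + 2)*(d + 4)*(d^3 - 6*d^2 + 8*d) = (d - 2)*(d - 1)*(d + 2)*(d + 4)*(d^2 - 4*d) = d*(d - 2)*(d - 1)*(d + 2)*(d + 4)*(d - 4)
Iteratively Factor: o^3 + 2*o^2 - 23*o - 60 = (o + 3)*(o^2 - o - 20) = (o - 5)*(o + 3)*(o + 4)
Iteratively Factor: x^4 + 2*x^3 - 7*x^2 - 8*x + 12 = (x + 2)*(x^3 - 7*x + 6) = (x + 2)*(x + 3)*(x^2 - 3*x + 2) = (x - 2)*(x + 2)*(x + 3)*(x - 1)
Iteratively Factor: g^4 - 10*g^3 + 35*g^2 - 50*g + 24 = (g - 2)*(g^3 - 8*g^2 + 19*g - 12) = (g - 3)*(g - 2)*(g^2 - 5*g + 4) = (g - 4)*(g - 3)*(g - 2)*(g - 1)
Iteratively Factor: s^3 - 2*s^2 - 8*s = (s + 2)*(s^2 - 4*s) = (s - 4)*(s + 2)*(s)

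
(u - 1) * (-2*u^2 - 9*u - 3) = -2*u^3 - 7*u^2 + 6*u + 3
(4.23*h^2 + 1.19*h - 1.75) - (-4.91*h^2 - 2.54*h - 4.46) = 9.14*h^2 + 3.73*h + 2.71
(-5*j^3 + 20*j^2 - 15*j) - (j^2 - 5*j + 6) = -5*j^3 + 19*j^2 - 10*j - 6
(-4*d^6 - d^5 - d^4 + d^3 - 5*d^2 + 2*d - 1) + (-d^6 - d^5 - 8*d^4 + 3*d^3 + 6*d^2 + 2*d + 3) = -5*d^6 - 2*d^5 - 9*d^4 + 4*d^3 + d^2 + 4*d + 2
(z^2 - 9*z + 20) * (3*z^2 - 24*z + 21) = 3*z^4 - 51*z^3 + 297*z^2 - 669*z + 420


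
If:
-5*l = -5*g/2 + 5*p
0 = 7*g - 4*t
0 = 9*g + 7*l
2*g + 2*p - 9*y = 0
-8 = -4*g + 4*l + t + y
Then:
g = 672/569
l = -864/569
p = 1200/569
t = 1176/569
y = 416/569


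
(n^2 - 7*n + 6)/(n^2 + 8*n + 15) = (n^2 - 7*n + 6)/(n^2 + 8*n + 15)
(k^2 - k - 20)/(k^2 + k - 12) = (k - 5)/(k - 3)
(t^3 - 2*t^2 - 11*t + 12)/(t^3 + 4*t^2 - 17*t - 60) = (t - 1)/(t + 5)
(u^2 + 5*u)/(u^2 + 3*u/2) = 2*(u + 5)/(2*u + 3)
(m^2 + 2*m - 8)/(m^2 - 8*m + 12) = (m + 4)/(m - 6)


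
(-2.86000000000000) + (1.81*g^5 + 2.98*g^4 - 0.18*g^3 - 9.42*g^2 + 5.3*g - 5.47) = 1.81*g^5 + 2.98*g^4 - 0.18*g^3 - 9.42*g^2 + 5.3*g - 8.33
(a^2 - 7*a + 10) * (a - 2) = a^3 - 9*a^2 + 24*a - 20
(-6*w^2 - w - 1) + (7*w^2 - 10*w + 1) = w^2 - 11*w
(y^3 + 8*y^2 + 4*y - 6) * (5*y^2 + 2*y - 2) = 5*y^5 + 42*y^4 + 34*y^3 - 38*y^2 - 20*y + 12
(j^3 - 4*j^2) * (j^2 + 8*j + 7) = j^5 + 4*j^4 - 25*j^3 - 28*j^2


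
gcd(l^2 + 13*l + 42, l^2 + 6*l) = l + 6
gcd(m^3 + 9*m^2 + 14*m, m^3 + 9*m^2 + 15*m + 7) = m + 7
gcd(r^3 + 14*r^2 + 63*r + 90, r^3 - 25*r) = r + 5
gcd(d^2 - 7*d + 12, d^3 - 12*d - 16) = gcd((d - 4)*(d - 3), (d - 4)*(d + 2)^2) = d - 4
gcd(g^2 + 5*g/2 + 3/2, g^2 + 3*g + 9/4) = g + 3/2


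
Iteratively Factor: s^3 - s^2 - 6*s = (s - 3)*(s^2 + 2*s) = (s - 3)*(s + 2)*(s)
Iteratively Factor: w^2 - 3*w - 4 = (w + 1)*(w - 4)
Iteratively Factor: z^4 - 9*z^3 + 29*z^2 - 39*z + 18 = (z - 3)*(z^3 - 6*z^2 + 11*z - 6) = (z - 3)^2*(z^2 - 3*z + 2) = (z - 3)^2*(z - 1)*(z - 2)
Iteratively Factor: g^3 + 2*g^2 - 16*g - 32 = (g - 4)*(g^2 + 6*g + 8) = (g - 4)*(g + 2)*(g + 4)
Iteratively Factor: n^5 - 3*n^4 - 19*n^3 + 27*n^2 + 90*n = (n)*(n^4 - 3*n^3 - 19*n^2 + 27*n + 90) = n*(n - 5)*(n^3 + 2*n^2 - 9*n - 18) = n*(n - 5)*(n - 3)*(n^2 + 5*n + 6) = n*(n - 5)*(n - 3)*(n + 3)*(n + 2)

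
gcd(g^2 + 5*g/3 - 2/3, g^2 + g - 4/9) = g - 1/3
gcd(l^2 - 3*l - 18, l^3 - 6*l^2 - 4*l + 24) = l - 6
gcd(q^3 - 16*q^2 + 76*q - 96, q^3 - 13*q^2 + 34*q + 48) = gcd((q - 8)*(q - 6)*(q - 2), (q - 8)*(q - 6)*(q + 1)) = q^2 - 14*q + 48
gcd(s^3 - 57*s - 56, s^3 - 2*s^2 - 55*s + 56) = s^2 - s - 56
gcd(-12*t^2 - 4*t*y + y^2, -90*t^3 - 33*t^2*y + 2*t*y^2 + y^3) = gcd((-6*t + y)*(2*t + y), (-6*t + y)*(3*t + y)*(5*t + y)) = -6*t + y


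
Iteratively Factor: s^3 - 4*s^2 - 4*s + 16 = (s - 2)*(s^2 - 2*s - 8) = (s - 4)*(s - 2)*(s + 2)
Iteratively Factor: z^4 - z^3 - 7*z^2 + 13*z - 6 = (z - 1)*(z^3 - 7*z + 6) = (z - 1)^2*(z^2 + z - 6) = (z - 2)*(z - 1)^2*(z + 3)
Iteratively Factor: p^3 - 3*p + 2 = (p + 2)*(p^2 - 2*p + 1) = (p - 1)*(p + 2)*(p - 1)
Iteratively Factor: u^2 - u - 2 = (u - 2)*(u + 1)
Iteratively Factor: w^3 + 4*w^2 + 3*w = (w)*(w^2 + 4*w + 3) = w*(w + 3)*(w + 1)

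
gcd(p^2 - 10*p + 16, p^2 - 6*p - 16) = p - 8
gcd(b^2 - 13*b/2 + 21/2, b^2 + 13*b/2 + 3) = 1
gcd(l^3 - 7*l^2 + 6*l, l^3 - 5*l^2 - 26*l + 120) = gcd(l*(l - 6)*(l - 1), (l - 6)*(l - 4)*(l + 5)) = l - 6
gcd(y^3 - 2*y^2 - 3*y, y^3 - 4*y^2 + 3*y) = y^2 - 3*y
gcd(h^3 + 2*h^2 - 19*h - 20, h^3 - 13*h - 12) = h^2 - 3*h - 4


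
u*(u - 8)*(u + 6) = u^3 - 2*u^2 - 48*u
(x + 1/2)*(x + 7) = x^2 + 15*x/2 + 7/2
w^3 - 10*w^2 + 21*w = w*(w - 7)*(w - 3)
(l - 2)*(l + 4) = l^2 + 2*l - 8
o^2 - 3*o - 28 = (o - 7)*(o + 4)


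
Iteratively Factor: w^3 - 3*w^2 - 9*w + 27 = (w - 3)*(w^2 - 9) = (w - 3)^2*(w + 3)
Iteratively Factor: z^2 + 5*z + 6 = (z + 2)*(z + 3)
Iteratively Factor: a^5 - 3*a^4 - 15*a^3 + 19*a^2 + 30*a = (a - 2)*(a^4 - a^3 - 17*a^2 - 15*a) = (a - 2)*(a + 3)*(a^3 - 4*a^2 - 5*a) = (a - 2)*(a + 1)*(a + 3)*(a^2 - 5*a) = a*(a - 2)*(a + 1)*(a + 3)*(a - 5)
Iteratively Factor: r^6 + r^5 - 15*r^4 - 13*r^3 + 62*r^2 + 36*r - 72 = (r + 2)*(r^5 - r^4 - 13*r^3 + 13*r^2 + 36*r - 36) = (r - 3)*(r + 2)*(r^4 + 2*r^3 - 7*r^2 - 8*r + 12) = (r - 3)*(r - 2)*(r + 2)*(r^3 + 4*r^2 + r - 6) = (r - 3)*(r - 2)*(r - 1)*(r + 2)*(r^2 + 5*r + 6) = (r - 3)*(r - 2)*(r - 1)*(r + 2)*(r + 3)*(r + 2)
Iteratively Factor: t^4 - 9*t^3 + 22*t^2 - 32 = (t + 1)*(t^3 - 10*t^2 + 32*t - 32) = (t - 2)*(t + 1)*(t^2 - 8*t + 16) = (t - 4)*(t - 2)*(t + 1)*(t - 4)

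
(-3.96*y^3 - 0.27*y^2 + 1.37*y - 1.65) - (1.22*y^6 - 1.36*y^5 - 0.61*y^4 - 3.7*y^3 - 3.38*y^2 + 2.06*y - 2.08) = -1.22*y^6 + 1.36*y^5 + 0.61*y^4 - 0.26*y^3 + 3.11*y^2 - 0.69*y + 0.43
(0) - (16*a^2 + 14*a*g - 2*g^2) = -16*a^2 - 14*a*g + 2*g^2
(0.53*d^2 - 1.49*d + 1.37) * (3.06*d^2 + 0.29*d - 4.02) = 1.6218*d^4 - 4.4057*d^3 + 1.6295*d^2 + 6.3871*d - 5.5074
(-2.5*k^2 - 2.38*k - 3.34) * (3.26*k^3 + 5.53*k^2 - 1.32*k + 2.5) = -8.15*k^5 - 21.5838*k^4 - 20.7498*k^3 - 21.5786*k^2 - 1.5412*k - 8.35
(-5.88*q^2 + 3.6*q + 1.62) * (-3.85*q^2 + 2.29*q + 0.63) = 22.638*q^4 - 27.3252*q^3 - 1.6974*q^2 + 5.9778*q + 1.0206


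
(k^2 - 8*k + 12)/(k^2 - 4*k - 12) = (k - 2)/(k + 2)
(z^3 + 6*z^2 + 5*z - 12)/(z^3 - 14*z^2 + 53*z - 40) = (z^2 + 7*z + 12)/(z^2 - 13*z + 40)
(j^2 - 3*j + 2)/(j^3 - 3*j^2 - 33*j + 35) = (j - 2)/(j^2 - 2*j - 35)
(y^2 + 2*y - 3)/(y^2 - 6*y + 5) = (y + 3)/(y - 5)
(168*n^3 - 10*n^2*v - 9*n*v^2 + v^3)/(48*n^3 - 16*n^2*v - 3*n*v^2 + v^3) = (42*n^2 - 13*n*v + v^2)/(12*n^2 - 7*n*v + v^2)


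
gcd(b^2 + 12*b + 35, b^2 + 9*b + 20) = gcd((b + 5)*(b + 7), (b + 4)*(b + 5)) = b + 5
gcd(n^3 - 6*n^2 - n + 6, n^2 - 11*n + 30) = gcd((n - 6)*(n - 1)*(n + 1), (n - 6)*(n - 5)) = n - 6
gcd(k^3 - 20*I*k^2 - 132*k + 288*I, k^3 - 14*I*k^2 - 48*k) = k^2 - 14*I*k - 48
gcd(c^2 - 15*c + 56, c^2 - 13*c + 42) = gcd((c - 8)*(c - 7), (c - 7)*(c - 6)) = c - 7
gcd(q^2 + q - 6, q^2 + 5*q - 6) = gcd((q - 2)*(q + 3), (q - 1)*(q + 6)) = 1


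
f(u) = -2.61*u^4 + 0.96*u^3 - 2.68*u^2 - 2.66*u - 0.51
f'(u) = -10.44*u^3 + 2.88*u^2 - 5.36*u - 2.66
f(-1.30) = -11.14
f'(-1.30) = 32.11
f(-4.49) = -1190.28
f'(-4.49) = 1024.48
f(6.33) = -4071.64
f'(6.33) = -2569.15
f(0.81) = -5.04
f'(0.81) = -10.66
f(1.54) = -22.14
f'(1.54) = -42.21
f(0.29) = -1.50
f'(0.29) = -4.23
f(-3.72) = -576.94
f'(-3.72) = 594.57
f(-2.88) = -217.57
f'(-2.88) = 286.05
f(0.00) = -0.51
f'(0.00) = -2.66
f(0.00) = -0.51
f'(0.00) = -2.66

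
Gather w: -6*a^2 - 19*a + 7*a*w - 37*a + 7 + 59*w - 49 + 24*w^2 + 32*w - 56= -6*a^2 - 56*a + 24*w^2 + w*(7*a + 91) - 98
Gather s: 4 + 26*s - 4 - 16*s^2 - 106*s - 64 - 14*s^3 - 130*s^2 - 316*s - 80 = -14*s^3 - 146*s^2 - 396*s - 144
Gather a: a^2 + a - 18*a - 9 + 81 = a^2 - 17*a + 72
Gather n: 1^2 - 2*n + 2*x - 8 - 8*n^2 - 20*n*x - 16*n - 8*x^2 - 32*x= -8*n^2 + n*(-20*x - 18) - 8*x^2 - 30*x - 7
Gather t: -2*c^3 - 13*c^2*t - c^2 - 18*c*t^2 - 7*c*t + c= -2*c^3 - c^2 - 18*c*t^2 + c + t*(-13*c^2 - 7*c)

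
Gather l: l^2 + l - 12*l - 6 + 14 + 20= l^2 - 11*l + 28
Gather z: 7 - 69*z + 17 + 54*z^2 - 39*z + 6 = 54*z^2 - 108*z + 30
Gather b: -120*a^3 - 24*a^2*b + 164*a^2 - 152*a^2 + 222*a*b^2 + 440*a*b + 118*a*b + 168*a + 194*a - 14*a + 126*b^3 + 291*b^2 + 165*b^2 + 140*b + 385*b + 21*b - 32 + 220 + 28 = -120*a^3 + 12*a^2 + 348*a + 126*b^3 + b^2*(222*a + 456) + b*(-24*a^2 + 558*a + 546) + 216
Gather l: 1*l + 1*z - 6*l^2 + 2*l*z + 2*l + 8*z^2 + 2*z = -6*l^2 + l*(2*z + 3) + 8*z^2 + 3*z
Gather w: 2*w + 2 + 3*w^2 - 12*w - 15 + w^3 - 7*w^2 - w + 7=w^3 - 4*w^2 - 11*w - 6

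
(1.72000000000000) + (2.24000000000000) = 3.96000000000000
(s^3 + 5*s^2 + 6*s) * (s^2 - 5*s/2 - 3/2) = s^5 + 5*s^4/2 - 8*s^3 - 45*s^2/2 - 9*s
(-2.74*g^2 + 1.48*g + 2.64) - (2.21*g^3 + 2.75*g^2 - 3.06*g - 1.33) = -2.21*g^3 - 5.49*g^2 + 4.54*g + 3.97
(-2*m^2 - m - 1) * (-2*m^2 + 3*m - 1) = 4*m^4 - 4*m^3 + m^2 - 2*m + 1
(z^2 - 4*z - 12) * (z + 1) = z^3 - 3*z^2 - 16*z - 12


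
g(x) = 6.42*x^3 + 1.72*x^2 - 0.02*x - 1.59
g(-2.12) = -54.99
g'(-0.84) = 10.68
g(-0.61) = -2.40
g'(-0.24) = 0.26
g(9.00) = 4817.73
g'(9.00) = 1591.00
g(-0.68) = -2.80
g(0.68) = 1.21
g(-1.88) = -38.13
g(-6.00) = -1326.27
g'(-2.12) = 79.25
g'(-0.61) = 5.05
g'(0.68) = 11.23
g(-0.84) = -4.16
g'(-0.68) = 6.55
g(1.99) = 55.78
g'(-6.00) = 672.70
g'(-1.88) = 61.59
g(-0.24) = -1.57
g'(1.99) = 83.10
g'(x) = 19.26*x^2 + 3.44*x - 0.02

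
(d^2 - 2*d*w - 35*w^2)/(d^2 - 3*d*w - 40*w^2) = (-d + 7*w)/(-d + 8*w)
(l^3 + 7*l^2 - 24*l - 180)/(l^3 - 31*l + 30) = (l + 6)/(l - 1)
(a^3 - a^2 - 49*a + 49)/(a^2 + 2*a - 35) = (a^2 - 8*a + 7)/(a - 5)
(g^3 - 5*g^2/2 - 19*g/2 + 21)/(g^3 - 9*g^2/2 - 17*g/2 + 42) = (g - 2)/(g - 4)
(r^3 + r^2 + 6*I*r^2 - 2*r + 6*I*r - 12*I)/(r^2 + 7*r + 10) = (r^2 + r*(-1 + 6*I) - 6*I)/(r + 5)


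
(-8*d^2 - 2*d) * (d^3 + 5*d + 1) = -8*d^5 - 2*d^4 - 40*d^3 - 18*d^2 - 2*d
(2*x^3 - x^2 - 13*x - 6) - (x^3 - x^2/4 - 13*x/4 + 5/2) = x^3 - 3*x^2/4 - 39*x/4 - 17/2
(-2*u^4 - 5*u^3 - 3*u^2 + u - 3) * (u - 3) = -2*u^5 + u^4 + 12*u^3 + 10*u^2 - 6*u + 9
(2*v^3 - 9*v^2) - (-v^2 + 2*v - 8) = 2*v^3 - 8*v^2 - 2*v + 8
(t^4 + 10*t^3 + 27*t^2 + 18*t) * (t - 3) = t^5 + 7*t^4 - 3*t^3 - 63*t^2 - 54*t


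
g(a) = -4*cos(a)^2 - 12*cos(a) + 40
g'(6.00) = -5.50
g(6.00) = 24.79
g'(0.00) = 0.00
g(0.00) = 24.00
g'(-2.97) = -0.70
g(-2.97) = 47.94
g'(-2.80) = -1.49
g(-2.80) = 47.76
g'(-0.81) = -12.69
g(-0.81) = 29.82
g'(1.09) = 13.92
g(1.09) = 33.59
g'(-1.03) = -13.82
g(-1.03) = 32.76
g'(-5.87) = 7.76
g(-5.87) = 25.65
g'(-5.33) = 13.56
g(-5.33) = 31.71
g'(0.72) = 11.88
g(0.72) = 28.72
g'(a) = 8*sin(a)*cos(a) + 12*sin(a)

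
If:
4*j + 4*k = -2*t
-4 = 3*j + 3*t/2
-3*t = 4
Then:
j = -2/3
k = 4/3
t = -4/3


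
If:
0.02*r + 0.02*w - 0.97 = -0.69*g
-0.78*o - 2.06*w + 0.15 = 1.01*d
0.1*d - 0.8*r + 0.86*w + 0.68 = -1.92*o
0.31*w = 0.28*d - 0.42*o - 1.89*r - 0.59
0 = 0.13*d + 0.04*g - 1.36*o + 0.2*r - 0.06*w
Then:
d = 4.01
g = 1.45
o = 0.59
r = 0.50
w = -2.12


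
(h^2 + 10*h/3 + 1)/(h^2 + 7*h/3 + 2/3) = (h + 3)/(h + 2)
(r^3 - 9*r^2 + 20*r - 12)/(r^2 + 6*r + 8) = (r^3 - 9*r^2 + 20*r - 12)/(r^2 + 6*r + 8)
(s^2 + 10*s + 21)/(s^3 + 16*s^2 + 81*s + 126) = 1/(s + 6)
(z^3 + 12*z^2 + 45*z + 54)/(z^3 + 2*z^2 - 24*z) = (z^2 + 6*z + 9)/(z*(z - 4))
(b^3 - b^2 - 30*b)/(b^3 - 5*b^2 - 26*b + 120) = b/(b - 4)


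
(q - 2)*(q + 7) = q^2 + 5*q - 14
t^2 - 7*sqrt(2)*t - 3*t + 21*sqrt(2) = (t - 3)*(t - 7*sqrt(2))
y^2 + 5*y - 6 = (y - 1)*(y + 6)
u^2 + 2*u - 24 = (u - 4)*(u + 6)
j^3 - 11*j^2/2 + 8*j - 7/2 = (j - 7/2)*(j - 1)^2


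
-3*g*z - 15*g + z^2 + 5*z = (-3*g + z)*(z + 5)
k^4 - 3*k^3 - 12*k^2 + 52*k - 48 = (k - 3)*(k - 2)^2*(k + 4)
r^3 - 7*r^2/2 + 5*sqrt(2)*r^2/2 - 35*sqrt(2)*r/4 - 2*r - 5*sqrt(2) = (r - 4)*(r + 1/2)*(r + 5*sqrt(2)/2)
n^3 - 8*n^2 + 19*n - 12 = (n - 4)*(n - 3)*(n - 1)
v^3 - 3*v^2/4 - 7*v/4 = v*(v - 7/4)*(v + 1)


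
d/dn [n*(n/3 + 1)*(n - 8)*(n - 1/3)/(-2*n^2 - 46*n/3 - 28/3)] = (-18*n^5 - 159*n^4 + 568*n^3 + 2285*n^2 + 1876*n - 336)/(6*(9*n^4 + 138*n^3 + 613*n^2 + 644*n + 196))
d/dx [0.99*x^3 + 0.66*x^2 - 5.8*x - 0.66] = 2.97*x^2 + 1.32*x - 5.8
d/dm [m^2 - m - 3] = 2*m - 1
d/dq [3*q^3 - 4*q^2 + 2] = q*(9*q - 8)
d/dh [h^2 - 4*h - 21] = 2*h - 4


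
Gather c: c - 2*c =-c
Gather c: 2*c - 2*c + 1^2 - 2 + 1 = 0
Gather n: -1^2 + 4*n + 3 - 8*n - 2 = -4*n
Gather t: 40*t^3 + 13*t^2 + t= 40*t^3 + 13*t^2 + t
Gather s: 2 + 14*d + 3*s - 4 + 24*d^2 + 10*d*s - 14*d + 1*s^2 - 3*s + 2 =24*d^2 + 10*d*s + s^2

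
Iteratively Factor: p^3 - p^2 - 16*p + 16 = (p + 4)*(p^2 - 5*p + 4) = (p - 4)*(p + 4)*(p - 1)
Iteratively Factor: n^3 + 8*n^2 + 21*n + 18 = (n + 3)*(n^2 + 5*n + 6) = (n + 3)^2*(n + 2)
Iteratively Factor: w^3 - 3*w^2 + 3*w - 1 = (w - 1)*(w^2 - 2*w + 1) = (w - 1)^2*(w - 1)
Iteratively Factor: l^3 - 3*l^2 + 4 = (l + 1)*(l^2 - 4*l + 4) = (l - 2)*(l + 1)*(l - 2)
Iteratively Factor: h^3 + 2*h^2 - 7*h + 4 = (h - 1)*(h^2 + 3*h - 4) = (h - 1)*(h + 4)*(h - 1)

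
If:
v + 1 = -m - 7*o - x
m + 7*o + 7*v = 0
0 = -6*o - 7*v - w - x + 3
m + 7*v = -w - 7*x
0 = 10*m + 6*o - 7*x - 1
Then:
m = -21/92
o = -9/184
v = 15/184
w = 595/184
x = -47/92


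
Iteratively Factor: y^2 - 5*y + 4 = (y - 4)*(y - 1)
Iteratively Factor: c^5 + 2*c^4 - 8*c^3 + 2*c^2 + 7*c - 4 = (c - 1)*(c^4 + 3*c^3 - 5*c^2 - 3*c + 4) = (c - 1)*(c + 4)*(c^3 - c^2 - c + 1) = (c - 1)*(c + 1)*(c + 4)*(c^2 - 2*c + 1) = (c - 1)^2*(c + 1)*(c + 4)*(c - 1)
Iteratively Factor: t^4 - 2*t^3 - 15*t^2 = (t - 5)*(t^3 + 3*t^2) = t*(t - 5)*(t^2 + 3*t) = t*(t - 5)*(t + 3)*(t)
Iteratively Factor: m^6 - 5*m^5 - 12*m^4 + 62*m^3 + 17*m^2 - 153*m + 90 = (m - 1)*(m^5 - 4*m^4 - 16*m^3 + 46*m^2 + 63*m - 90) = (m - 1)^2*(m^4 - 3*m^3 - 19*m^2 + 27*m + 90) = (m - 5)*(m - 1)^2*(m^3 + 2*m^2 - 9*m - 18) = (m - 5)*(m - 1)^2*(m + 2)*(m^2 - 9) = (m - 5)*(m - 1)^2*(m + 2)*(m + 3)*(m - 3)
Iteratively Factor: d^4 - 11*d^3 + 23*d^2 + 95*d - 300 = (d + 3)*(d^3 - 14*d^2 + 65*d - 100) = (d - 5)*(d + 3)*(d^2 - 9*d + 20) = (d - 5)^2*(d + 3)*(d - 4)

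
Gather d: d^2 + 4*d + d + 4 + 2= d^2 + 5*d + 6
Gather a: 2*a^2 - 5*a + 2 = 2*a^2 - 5*a + 2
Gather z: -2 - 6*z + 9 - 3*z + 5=12 - 9*z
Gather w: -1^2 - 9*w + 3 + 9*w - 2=0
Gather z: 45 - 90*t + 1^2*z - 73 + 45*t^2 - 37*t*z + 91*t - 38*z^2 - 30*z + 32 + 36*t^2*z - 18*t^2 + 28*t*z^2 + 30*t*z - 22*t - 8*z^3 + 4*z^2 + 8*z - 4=27*t^2 - 21*t - 8*z^3 + z^2*(28*t - 34) + z*(36*t^2 - 7*t - 21)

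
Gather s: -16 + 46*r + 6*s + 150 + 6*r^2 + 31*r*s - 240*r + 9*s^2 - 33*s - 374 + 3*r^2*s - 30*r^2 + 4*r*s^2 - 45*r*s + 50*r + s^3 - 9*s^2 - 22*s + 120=-24*r^2 + 4*r*s^2 - 144*r + s^3 + s*(3*r^2 - 14*r - 49) - 120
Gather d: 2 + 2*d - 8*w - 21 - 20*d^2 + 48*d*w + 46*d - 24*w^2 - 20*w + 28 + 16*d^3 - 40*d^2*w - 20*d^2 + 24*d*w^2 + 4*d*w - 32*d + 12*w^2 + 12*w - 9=16*d^3 + d^2*(-40*w - 40) + d*(24*w^2 + 52*w + 16) - 12*w^2 - 16*w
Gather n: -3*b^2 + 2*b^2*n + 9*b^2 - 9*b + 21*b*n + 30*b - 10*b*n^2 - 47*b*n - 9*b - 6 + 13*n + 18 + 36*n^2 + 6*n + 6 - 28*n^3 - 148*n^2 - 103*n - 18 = 6*b^2 + 12*b - 28*n^3 + n^2*(-10*b - 112) + n*(2*b^2 - 26*b - 84)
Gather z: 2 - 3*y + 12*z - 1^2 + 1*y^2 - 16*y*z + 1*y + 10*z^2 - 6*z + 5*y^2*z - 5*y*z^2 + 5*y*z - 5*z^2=y^2 - 2*y + z^2*(5 - 5*y) + z*(5*y^2 - 11*y + 6) + 1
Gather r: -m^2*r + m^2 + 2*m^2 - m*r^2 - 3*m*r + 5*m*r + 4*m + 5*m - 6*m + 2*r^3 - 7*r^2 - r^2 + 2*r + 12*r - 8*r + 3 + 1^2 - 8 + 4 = 3*m^2 + 3*m + 2*r^3 + r^2*(-m - 8) + r*(-m^2 + 2*m + 6)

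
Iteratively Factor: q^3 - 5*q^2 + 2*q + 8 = (q + 1)*(q^2 - 6*q + 8) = (q - 4)*(q + 1)*(q - 2)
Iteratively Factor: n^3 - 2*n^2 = (n)*(n^2 - 2*n) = n^2*(n - 2)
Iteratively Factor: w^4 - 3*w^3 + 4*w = (w + 1)*(w^3 - 4*w^2 + 4*w) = (w - 2)*(w + 1)*(w^2 - 2*w) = (w - 2)^2*(w + 1)*(w)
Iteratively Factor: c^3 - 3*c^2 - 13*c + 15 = (c + 3)*(c^2 - 6*c + 5) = (c - 5)*(c + 3)*(c - 1)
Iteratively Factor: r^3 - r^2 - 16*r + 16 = (r - 1)*(r^2 - 16) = (r - 1)*(r + 4)*(r - 4)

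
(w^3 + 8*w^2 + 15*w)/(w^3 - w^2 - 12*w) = (w + 5)/(w - 4)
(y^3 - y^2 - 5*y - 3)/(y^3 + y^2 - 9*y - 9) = (y + 1)/(y + 3)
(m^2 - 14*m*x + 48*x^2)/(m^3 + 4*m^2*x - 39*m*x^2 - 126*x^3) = (m - 8*x)/(m^2 + 10*m*x + 21*x^2)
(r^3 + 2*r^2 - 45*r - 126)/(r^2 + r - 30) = (r^2 - 4*r - 21)/(r - 5)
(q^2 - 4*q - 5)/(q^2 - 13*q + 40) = (q + 1)/(q - 8)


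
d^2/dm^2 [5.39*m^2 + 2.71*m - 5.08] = 10.7800000000000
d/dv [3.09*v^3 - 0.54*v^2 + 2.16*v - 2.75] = 9.27*v^2 - 1.08*v + 2.16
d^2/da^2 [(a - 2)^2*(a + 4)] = 6*a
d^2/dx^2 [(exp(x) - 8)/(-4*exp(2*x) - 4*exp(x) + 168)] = (-exp(4*x) + 33*exp(3*x) - 228*exp(2*x) + 1310*exp(x) - 1428)*exp(x)/(4*(exp(6*x) + 3*exp(5*x) - 123*exp(4*x) - 251*exp(3*x) + 5166*exp(2*x) + 5292*exp(x) - 74088))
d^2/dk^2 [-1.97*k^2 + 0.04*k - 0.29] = -3.94000000000000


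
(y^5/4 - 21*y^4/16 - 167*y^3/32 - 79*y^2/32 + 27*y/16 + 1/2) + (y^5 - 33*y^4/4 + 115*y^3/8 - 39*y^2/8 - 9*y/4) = 5*y^5/4 - 153*y^4/16 + 293*y^3/32 - 235*y^2/32 - 9*y/16 + 1/2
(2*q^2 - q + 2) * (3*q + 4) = 6*q^3 + 5*q^2 + 2*q + 8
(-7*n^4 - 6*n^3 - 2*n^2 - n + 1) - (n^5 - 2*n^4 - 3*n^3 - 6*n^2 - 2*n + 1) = -n^5 - 5*n^4 - 3*n^3 + 4*n^2 + n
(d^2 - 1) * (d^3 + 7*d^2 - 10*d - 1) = d^5 + 7*d^4 - 11*d^3 - 8*d^2 + 10*d + 1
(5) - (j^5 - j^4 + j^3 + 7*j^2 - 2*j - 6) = -j^5 + j^4 - j^3 - 7*j^2 + 2*j + 11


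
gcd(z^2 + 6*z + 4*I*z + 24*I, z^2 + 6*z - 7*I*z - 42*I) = z + 6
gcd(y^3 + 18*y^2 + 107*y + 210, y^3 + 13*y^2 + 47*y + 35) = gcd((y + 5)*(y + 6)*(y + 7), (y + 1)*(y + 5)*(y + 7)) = y^2 + 12*y + 35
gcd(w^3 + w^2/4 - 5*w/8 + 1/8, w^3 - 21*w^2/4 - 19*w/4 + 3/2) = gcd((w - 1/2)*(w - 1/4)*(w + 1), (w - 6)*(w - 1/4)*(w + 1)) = w^2 + 3*w/4 - 1/4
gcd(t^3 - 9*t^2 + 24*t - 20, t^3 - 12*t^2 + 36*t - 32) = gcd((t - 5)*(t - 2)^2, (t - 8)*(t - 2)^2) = t^2 - 4*t + 4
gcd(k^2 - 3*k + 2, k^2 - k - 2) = k - 2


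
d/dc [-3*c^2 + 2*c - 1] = 2 - 6*c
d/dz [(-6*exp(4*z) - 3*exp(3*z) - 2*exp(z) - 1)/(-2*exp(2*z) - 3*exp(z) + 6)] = (24*exp(5*z) + 60*exp(4*z) - 126*exp(3*z) - 58*exp(2*z) - 4*exp(z) - 15)*exp(z)/(4*exp(4*z) + 12*exp(3*z) - 15*exp(2*z) - 36*exp(z) + 36)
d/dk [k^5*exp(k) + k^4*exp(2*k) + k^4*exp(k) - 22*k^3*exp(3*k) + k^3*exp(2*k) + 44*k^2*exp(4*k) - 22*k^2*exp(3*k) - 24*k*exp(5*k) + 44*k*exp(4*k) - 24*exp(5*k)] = (k^5 + 2*k^4*exp(k) + 6*k^4 - 66*k^3*exp(2*k) + 6*k^3*exp(k) + 4*k^3 + 176*k^2*exp(3*k) - 132*k^2*exp(2*k) + 3*k^2*exp(k) - 120*k*exp(4*k) + 264*k*exp(3*k) - 44*k*exp(2*k) - 144*exp(4*k) + 44*exp(3*k))*exp(k)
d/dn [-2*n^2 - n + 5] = -4*n - 1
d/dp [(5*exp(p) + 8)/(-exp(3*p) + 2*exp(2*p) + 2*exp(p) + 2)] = (10*exp(3*p) + 14*exp(2*p) - 32*exp(p) - 6)*exp(p)/(exp(6*p) - 4*exp(5*p) + 4*exp(3*p) + 12*exp(2*p) + 8*exp(p) + 4)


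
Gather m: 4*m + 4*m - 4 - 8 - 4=8*m - 16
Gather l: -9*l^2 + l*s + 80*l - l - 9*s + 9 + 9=-9*l^2 + l*(s + 79) - 9*s + 18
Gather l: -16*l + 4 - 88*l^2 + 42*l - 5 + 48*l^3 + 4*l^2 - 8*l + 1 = 48*l^3 - 84*l^2 + 18*l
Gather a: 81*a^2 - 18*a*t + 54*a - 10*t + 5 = 81*a^2 + a*(54 - 18*t) - 10*t + 5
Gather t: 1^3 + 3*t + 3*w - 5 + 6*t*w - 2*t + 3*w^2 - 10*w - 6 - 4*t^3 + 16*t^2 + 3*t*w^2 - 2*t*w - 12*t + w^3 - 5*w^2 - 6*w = -4*t^3 + 16*t^2 + t*(3*w^2 + 4*w - 11) + w^3 - 2*w^2 - 13*w - 10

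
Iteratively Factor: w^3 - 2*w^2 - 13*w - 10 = (w + 2)*(w^2 - 4*w - 5) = (w + 1)*(w + 2)*(w - 5)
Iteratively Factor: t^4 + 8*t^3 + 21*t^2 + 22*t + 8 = (t + 1)*(t^3 + 7*t^2 + 14*t + 8) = (t + 1)*(t + 4)*(t^2 + 3*t + 2) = (t + 1)*(t + 2)*(t + 4)*(t + 1)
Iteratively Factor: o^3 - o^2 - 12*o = (o + 3)*(o^2 - 4*o) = o*(o + 3)*(o - 4)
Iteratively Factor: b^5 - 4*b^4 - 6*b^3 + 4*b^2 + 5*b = (b - 1)*(b^4 - 3*b^3 - 9*b^2 - 5*b) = (b - 1)*(b + 1)*(b^3 - 4*b^2 - 5*b) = (b - 5)*(b - 1)*(b + 1)*(b^2 + b) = b*(b - 5)*(b - 1)*(b + 1)*(b + 1)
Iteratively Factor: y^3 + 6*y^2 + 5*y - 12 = (y + 3)*(y^2 + 3*y - 4) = (y + 3)*(y + 4)*(y - 1)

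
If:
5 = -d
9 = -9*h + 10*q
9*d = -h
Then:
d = -5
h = 45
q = 207/5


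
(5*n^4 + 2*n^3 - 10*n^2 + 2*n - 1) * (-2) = -10*n^4 - 4*n^3 + 20*n^2 - 4*n + 2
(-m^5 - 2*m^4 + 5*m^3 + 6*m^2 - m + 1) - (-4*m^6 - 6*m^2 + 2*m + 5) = 4*m^6 - m^5 - 2*m^4 + 5*m^3 + 12*m^2 - 3*m - 4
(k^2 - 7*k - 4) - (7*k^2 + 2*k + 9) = -6*k^2 - 9*k - 13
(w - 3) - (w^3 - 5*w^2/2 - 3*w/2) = -w^3 + 5*w^2/2 + 5*w/2 - 3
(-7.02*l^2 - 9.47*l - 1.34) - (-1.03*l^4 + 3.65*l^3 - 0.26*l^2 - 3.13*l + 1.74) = 1.03*l^4 - 3.65*l^3 - 6.76*l^2 - 6.34*l - 3.08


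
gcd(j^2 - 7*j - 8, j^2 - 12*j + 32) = j - 8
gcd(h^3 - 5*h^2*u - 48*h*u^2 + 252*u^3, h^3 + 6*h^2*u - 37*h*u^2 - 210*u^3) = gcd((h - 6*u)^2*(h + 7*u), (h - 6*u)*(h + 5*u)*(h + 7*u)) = -h^2 - h*u + 42*u^2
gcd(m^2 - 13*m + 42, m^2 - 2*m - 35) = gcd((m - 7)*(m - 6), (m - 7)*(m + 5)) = m - 7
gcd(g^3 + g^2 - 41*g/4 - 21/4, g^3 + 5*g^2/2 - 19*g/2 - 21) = g^2 + g/2 - 21/2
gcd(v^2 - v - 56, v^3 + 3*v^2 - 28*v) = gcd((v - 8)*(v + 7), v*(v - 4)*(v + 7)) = v + 7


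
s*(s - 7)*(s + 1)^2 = s^4 - 5*s^3 - 13*s^2 - 7*s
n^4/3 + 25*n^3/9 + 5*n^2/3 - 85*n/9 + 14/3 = (n/3 + 1)*(n - 1)*(n - 2/3)*(n + 7)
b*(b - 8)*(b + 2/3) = b^3 - 22*b^2/3 - 16*b/3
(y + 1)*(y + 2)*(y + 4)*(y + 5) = y^4 + 12*y^3 + 49*y^2 + 78*y + 40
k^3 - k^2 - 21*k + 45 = (k - 3)^2*(k + 5)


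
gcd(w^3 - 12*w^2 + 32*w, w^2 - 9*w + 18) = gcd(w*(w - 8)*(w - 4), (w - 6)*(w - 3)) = 1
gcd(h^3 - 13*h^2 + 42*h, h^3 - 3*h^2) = h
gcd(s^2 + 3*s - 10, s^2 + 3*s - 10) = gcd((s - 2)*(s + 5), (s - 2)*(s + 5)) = s^2 + 3*s - 10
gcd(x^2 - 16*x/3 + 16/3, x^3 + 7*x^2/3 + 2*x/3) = 1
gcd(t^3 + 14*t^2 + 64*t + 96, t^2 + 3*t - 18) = t + 6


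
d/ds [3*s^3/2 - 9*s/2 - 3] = 9*s^2/2 - 9/2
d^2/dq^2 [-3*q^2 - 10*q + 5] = -6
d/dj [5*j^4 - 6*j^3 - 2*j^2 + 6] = 2*j*(10*j^2 - 9*j - 2)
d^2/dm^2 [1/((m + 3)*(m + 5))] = 2*((m + 3)^2 + (m + 3)*(m + 5) + (m + 5)^2)/((m + 3)^3*(m + 5)^3)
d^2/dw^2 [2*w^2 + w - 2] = 4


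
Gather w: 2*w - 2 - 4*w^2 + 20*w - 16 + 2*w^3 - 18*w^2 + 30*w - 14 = 2*w^3 - 22*w^2 + 52*w - 32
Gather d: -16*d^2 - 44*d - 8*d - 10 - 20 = -16*d^2 - 52*d - 30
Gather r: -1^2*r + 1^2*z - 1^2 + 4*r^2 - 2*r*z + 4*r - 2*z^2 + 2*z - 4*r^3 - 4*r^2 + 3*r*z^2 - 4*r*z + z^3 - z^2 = -4*r^3 + r*(3*z^2 - 6*z + 3) + z^3 - 3*z^2 + 3*z - 1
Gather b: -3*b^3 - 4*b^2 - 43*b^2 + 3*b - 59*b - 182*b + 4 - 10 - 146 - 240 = -3*b^3 - 47*b^2 - 238*b - 392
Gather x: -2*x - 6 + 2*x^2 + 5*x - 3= 2*x^2 + 3*x - 9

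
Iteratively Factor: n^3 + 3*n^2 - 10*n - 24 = (n + 4)*(n^2 - n - 6) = (n - 3)*(n + 4)*(n + 2)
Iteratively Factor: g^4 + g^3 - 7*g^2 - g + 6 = (g - 2)*(g^3 + 3*g^2 - g - 3) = (g - 2)*(g + 1)*(g^2 + 2*g - 3) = (g - 2)*(g + 1)*(g + 3)*(g - 1)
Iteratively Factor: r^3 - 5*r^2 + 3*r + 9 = (r + 1)*(r^2 - 6*r + 9) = (r - 3)*(r + 1)*(r - 3)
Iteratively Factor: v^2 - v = (v - 1)*(v)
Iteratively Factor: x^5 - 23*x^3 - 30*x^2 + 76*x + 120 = (x - 2)*(x^4 + 2*x^3 - 19*x^2 - 68*x - 60) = (x - 2)*(x + 2)*(x^3 - 19*x - 30) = (x - 2)*(x + 2)^2*(x^2 - 2*x - 15) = (x - 2)*(x + 2)^2*(x + 3)*(x - 5)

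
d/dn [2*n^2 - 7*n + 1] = 4*n - 7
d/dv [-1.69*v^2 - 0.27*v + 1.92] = -3.38*v - 0.27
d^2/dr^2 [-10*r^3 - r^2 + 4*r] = -60*r - 2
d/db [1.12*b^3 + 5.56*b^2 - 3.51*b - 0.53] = 3.36*b^2 + 11.12*b - 3.51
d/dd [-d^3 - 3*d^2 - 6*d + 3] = -3*d^2 - 6*d - 6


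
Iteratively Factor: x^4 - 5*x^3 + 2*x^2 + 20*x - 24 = (x - 3)*(x^3 - 2*x^2 - 4*x + 8) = (x - 3)*(x + 2)*(x^2 - 4*x + 4) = (x - 3)*(x - 2)*(x + 2)*(x - 2)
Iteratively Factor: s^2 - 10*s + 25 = (s - 5)*(s - 5)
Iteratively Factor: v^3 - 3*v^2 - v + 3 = (v - 3)*(v^2 - 1) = (v - 3)*(v - 1)*(v + 1)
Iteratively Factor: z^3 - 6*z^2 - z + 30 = (z - 3)*(z^2 - 3*z - 10) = (z - 5)*(z - 3)*(z + 2)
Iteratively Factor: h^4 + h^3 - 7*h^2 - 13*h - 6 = (h + 2)*(h^3 - h^2 - 5*h - 3) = (h + 1)*(h + 2)*(h^2 - 2*h - 3) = (h - 3)*(h + 1)*(h + 2)*(h + 1)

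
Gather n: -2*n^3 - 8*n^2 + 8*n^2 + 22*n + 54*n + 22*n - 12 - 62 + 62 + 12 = -2*n^3 + 98*n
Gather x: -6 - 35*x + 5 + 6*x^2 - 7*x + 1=6*x^2 - 42*x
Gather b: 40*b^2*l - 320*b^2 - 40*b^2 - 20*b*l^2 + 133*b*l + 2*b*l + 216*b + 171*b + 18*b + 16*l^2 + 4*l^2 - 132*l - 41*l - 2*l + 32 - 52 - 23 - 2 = b^2*(40*l - 360) + b*(-20*l^2 + 135*l + 405) + 20*l^2 - 175*l - 45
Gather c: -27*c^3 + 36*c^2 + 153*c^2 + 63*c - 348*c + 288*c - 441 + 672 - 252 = -27*c^3 + 189*c^2 + 3*c - 21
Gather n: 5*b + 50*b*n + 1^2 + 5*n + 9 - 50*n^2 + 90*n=5*b - 50*n^2 + n*(50*b + 95) + 10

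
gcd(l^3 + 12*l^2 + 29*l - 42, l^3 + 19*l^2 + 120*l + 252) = l^2 + 13*l + 42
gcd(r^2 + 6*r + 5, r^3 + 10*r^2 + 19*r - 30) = r + 5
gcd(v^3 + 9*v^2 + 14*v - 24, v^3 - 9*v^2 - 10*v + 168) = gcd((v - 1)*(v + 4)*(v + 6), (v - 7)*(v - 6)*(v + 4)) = v + 4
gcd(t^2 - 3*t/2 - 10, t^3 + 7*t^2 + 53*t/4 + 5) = t + 5/2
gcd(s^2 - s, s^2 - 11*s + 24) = 1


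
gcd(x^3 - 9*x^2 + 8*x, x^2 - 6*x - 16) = x - 8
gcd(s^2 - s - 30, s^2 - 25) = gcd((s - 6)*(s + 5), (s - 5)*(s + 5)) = s + 5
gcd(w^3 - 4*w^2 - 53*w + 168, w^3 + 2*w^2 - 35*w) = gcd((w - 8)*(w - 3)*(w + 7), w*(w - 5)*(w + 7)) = w + 7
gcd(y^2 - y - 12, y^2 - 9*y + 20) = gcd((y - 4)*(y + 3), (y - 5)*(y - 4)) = y - 4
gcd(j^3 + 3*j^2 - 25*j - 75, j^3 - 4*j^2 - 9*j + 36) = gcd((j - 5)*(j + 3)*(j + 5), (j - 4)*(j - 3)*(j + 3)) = j + 3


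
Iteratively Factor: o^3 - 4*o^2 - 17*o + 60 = (o - 3)*(o^2 - o - 20) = (o - 5)*(o - 3)*(o + 4)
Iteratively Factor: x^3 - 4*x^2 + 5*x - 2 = (x - 1)*(x^2 - 3*x + 2) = (x - 1)^2*(x - 2)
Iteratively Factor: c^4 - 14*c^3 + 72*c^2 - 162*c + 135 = (c - 5)*(c^3 - 9*c^2 + 27*c - 27) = (c - 5)*(c - 3)*(c^2 - 6*c + 9) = (c - 5)*(c - 3)^2*(c - 3)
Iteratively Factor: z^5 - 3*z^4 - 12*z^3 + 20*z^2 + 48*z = (z - 3)*(z^4 - 12*z^2 - 16*z) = (z - 3)*(z + 2)*(z^3 - 2*z^2 - 8*z) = z*(z - 3)*(z + 2)*(z^2 - 2*z - 8) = z*(z - 4)*(z - 3)*(z + 2)*(z + 2)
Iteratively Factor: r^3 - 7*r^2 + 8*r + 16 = (r - 4)*(r^2 - 3*r - 4) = (r - 4)*(r + 1)*(r - 4)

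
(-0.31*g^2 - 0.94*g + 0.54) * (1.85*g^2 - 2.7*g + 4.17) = -0.5735*g^4 - 0.902*g^3 + 2.2443*g^2 - 5.3778*g + 2.2518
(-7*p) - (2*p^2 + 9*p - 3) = -2*p^2 - 16*p + 3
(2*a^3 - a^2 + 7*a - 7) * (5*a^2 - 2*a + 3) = 10*a^5 - 9*a^4 + 43*a^3 - 52*a^2 + 35*a - 21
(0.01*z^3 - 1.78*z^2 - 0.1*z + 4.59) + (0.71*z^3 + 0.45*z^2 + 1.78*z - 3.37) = 0.72*z^3 - 1.33*z^2 + 1.68*z + 1.22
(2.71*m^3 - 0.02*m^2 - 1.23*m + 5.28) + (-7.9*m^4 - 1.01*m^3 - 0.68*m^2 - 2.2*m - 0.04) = -7.9*m^4 + 1.7*m^3 - 0.7*m^2 - 3.43*m + 5.24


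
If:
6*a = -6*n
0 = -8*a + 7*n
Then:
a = 0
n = 0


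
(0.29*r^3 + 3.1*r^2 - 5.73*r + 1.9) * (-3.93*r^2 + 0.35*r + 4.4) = -1.1397*r^5 - 12.0815*r^4 + 24.8799*r^3 + 4.1675*r^2 - 24.547*r + 8.36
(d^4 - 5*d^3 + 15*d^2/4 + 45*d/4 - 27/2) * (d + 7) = d^5 + 2*d^4 - 125*d^3/4 + 75*d^2/2 + 261*d/4 - 189/2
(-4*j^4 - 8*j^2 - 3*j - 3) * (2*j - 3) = -8*j^5 + 12*j^4 - 16*j^3 + 18*j^2 + 3*j + 9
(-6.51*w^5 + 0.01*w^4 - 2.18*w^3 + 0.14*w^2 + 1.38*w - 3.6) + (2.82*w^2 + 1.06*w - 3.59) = -6.51*w^5 + 0.01*w^4 - 2.18*w^3 + 2.96*w^2 + 2.44*w - 7.19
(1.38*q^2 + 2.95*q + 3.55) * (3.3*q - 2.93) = 4.554*q^3 + 5.6916*q^2 + 3.0715*q - 10.4015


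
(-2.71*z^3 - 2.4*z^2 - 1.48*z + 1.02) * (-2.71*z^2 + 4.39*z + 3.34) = 7.3441*z^5 - 5.3929*z^4 - 15.5766*z^3 - 17.2774*z^2 - 0.465400000000001*z + 3.4068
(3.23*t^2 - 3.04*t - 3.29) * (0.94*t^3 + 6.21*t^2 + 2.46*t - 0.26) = 3.0362*t^5 + 17.2007*t^4 - 14.0252*t^3 - 28.7491*t^2 - 7.303*t + 0.8554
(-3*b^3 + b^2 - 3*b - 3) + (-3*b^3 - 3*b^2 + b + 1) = -6*b^3 - 2*b^2 - 2*b - 2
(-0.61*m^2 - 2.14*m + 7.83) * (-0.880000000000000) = 0.5368*m^2 + 1.8832*m - 6.8904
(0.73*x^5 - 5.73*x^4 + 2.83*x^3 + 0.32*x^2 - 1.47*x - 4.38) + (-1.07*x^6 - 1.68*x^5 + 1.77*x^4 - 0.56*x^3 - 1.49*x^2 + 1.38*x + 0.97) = -1.07*x^6 - 0.95*x^5 - 3.96*x^4 + 2.27*x^3 - 1.17*x^2 - 0.0900000000000001*x - 3.41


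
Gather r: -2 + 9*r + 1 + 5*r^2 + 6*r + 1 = 5*r^2 + 15*r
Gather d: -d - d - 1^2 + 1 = -2*d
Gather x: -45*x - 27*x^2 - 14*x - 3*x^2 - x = -30*x^2 - 60*x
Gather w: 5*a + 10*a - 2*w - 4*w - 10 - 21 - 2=15*a - 6*w - 33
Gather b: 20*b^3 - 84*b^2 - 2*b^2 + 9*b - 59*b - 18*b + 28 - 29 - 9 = 20*b^3 - 86*b^2 - 68*b - 10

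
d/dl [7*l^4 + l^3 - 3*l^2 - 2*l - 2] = 28*l^3 + 3*l^2 - 6*l - 2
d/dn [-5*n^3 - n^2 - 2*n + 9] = -15*n^2 - 2*n - 2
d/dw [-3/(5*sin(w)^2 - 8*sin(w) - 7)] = 6*(5*sin(w) - 4)*cos(w)/(-5*sin(w)^2 + 8*sin(w) + 7)^2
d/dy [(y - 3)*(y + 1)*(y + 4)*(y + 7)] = 4*y^3 + 27*y^2 + 6*y - 89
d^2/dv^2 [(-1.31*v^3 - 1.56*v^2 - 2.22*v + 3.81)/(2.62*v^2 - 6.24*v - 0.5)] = (-1.4210854715202e-14*v^4 - 186.934904*v^3 + 120.135384*v^2 - 393.147768*v + 319.759512)/(17.984728*v^6 - 128.501568*v^5 + 295.752936*v^4 - 193.924224*v^3 - 56.4414*v^2 - 4.68*v - 0.125)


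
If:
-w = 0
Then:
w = 0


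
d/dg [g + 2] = 1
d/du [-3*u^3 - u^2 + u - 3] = -9*u^2 - 2*u + 1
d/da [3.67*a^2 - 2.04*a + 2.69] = 7.34*a - 2.04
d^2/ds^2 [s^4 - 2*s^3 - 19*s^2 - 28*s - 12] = 12*s^2 - 12*s - 38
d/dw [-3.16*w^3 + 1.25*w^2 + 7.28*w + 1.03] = -9.48*w^2 + 2.5*w + 7.28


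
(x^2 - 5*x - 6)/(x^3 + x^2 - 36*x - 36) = 1/(x + 6)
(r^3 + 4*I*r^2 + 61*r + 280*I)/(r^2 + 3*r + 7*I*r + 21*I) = (r^2 - 3*I*r + 40)/(r + 3)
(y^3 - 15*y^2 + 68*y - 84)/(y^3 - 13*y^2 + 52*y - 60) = (y - 7)/(y - 5)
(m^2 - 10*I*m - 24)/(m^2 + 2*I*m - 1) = (m^2 - 10*I*m - 24)/(m^2 + 2*I*m - 1)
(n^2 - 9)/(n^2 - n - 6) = (n + 3)/(n + 2)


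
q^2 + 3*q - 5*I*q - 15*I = (q + 3)*(q - 5*I)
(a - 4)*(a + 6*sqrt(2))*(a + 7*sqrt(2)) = a^3 - 4*a^2 + 13*sqrt(2)*a^2 - 52*sqrt(2)*a + 84*a - 336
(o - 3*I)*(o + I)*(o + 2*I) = o^3 + 7*o + 6*I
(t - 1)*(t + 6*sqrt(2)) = t^2 - t + 6*sqrt(2)*t - 6*sqrt(2)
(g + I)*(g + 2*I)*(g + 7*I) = g^3 + 10*I*g^2 - 23*g - 14*I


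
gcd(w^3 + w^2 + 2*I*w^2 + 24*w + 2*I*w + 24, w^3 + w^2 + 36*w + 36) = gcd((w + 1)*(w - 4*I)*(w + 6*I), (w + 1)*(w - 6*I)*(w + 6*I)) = w^2 + w*(1 + 6*I) + 6*I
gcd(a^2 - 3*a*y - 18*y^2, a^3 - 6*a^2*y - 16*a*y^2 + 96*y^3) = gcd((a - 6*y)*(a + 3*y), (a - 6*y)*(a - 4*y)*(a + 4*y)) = -a + 6*y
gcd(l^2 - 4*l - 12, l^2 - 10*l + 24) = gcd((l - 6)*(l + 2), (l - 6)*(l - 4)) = l - 6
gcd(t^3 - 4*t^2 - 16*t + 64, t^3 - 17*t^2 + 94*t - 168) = t - 4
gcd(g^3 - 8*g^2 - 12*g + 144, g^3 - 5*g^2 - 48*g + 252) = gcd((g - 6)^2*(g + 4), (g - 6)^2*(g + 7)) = g^2 - 12*g + 36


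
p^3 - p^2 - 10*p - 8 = (p - 4)*(p + 1)*(p + 2)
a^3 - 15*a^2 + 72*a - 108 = (a - 6)^2*(a - 3)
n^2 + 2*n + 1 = (n + 1)^2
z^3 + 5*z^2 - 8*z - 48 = (z - 3)*(z + 4)^2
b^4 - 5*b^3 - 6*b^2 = b^2*(b - 6)*(b + 1)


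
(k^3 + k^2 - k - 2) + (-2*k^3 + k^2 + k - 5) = -k^3 + 2*k^2 - 7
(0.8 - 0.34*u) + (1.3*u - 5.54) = 0.96*u - 4.74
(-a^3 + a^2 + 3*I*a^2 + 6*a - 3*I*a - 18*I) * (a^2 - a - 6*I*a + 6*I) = -a^5 + 2*a^4 + 9*I*a^4 + 23*a^3 - 18*I*a^3 - 42*a^2 - 45*I*a^2 - 90*a + 54*I*a + 108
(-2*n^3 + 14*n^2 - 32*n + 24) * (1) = -2*n^3 + 14*n^2 - 32*n + 24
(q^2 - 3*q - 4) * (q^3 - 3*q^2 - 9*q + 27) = q^5 - 6*q^4 - 4*q^3 + 66*q^2 - 45*q - 108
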